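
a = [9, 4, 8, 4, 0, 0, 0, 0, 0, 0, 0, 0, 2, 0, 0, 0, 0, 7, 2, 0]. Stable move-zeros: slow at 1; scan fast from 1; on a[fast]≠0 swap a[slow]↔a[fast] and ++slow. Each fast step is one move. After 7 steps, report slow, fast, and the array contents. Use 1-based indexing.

slow=5, fast=8, a=[9, 4, 8, 4, 0, 0, 0, 0, 0, 0, 0, 0, 2, 0, 0, 0, 0, 7, 2, 0]

slow=1 fast=1: a[fast]=9≠0 swap→a[1]=9, slow++,fast++
slow=2 fast=2: a[fast]=4≠0 swap→a[2]=4, slow++,fast++
slow=3 fast=3: a[fast]=8≠0 swap→a[3]=8, slow++,fast++
slow=4 fast=4: a[fast]=4≠0 swap→a[4]=4, slow++,fast++
slow=5 fast=5: a[fast]=0, fast++
slow=5 fast=6: a[fast]=0, fast++
slow=5 fast=7: a[fast]=0, fast++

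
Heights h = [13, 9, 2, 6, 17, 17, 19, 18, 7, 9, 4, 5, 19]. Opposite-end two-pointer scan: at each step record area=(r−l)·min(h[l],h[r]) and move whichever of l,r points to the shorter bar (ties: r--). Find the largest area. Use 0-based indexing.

l=0 r=12: min(13,19)*12=156 best=156 *, l++
l=1 r=12: min(9,19)*11=99 best=156, l++
l=2 r=12: min(2,19)*10=20 best=156, l++
l=3 r=12: min(6,19)*9=54 best=156, l++
l=4 r=12: min(17,19)*8=136 best=156, l++
l=5 r=12: min(17,19)*7=119 best=156, l++
l=6 r=12: min(19,19)*6=114 best=156, r--
l=6 r=11: min(19,5)*5=25 best=156, r--
l=6 r=10: min(19,4)*4=16 best=156, r--
l=6 r=9: min(19,9)*3=27 best=156, r--
l=6 r=8: min(19,7)*2=14 best=156, r--
l=6 r=7: min(19,18)*1=18 best=156, r--

max area = 156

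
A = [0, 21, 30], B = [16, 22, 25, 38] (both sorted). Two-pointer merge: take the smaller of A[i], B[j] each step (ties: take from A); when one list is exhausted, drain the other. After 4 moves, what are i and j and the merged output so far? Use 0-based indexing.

i=2, j=2, merged so far=[0, 16, 21, 22]

i=0 j=0: A[i]=0<=B[j]=16 take 0, i++
i=1 j=0: A[i]=21>B[j]=16 take 16, j++
i=1 j=1: A[i]=21<=B[j]=22 take 21, i++
i=2 j=1: A[i]=30>B[j]=22 take 22, j++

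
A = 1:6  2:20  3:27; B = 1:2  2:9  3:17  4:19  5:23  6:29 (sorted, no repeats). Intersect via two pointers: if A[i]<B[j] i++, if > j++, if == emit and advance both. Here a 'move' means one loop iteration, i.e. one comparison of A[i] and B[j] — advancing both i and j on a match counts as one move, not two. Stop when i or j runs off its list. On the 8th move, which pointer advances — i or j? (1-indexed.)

i

[i=1,j=1] 6>2 → j++
[i=1,j=2] 6<9 → i++
[i=2,j=2] 20>9 → j++
[i=2,j=3] 20>17 → j++
[i=2,j=4] 20>19 → j++
[i=2,j=5] 20<23 → i++
[i=3,j=5] 27>23 → j++
[i=3,j=6] 27<29 → i++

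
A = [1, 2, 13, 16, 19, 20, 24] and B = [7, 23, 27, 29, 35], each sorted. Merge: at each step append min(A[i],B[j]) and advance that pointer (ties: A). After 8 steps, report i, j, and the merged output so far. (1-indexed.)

i=7, j=3, merged so far=[1, 2, 7, 13, 16, 19, 20, 23]

i=1 j=1: A[i]=1<=B[j]=7 take 1, i++
i=2 j=1: A[i]=2<=B[j]=7 take 2, i++
i=3 j=1: A[i]=13>B[j]=7 take 7, j++
i=3 j=2: A[i]=13<=B[j]=23 take 13, i++
i=4 j=2: A[i]=16<=B[j]=23 take 16, i++
i=5 j=2: A[i]=19<=B[j]=23 take 19, i++
i=6 j=2: A[i]=20<=B[j]=23 take 20, i++
i=7 j=2: A[i]=24>B[j]=23 take 23, j++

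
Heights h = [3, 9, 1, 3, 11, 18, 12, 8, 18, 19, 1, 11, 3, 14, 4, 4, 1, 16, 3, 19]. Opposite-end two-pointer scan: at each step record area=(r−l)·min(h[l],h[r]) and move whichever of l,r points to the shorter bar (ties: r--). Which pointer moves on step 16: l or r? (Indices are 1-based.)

r

l=1 r=20: min(3,19)*19=57 best=57 *, l++
l=2 r=20: min(9,19)*18=162 best=162 *, l++
l=3 r=20: min(1,19)*17=17 best=162, l++
l=4 r=20: min(3,19)*16=48 best=162, l++
l=5 r=20: min(11,19)*15=165 best=165 *, l++
l=6 r=20: min(18,19)*14=252 best=252 *, l++
l=7 r=20: min(12,19)*13=156 best=252, l++
l=8 r=20: min(8,19)*12=96 best=252, l++
l=9 r=20: min(18,19)*11=198 best=252, l++
l=10 r=20: min(19,19)*10=190 best=252, r--
l=10 r=19: min(19,3)*9=27 best=252, r--
l=10 r=18: min(19,16)*8=128 best=252, r--
l=10 r=17: min(19,1)*7=7 best=252, r--
l=10 r=16: min(19,4)*6=24 best=252, r--
l=10 r=15: min(19,4)*5=20 best=252, r--
l=10 r=14: min(19,14)*4=56 best=252, r--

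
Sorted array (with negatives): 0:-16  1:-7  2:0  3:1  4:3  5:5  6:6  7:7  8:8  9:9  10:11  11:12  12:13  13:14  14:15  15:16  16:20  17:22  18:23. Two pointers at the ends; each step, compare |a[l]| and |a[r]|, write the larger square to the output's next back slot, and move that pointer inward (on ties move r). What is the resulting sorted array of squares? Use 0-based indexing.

[0, 1, 9, 25, 36, 49, 49, 64, 81, 121, 144, 169, 196, 225, 256, 256, 400, 484, 529]

l=0 r=18: |-16|<=|23| out[18]=529, r--
l=0 r=17: |-16|<=|22| out[17]=484, r--
l=0 r=16: |-16|<=|20| out[16]=400, r--
l=0 r=15: |-16|<=|16| out[15]=256, r--
l=0 r=14: |-16|>|15| out[14]=256, l++
l=1 r=14: |-7|<=|15| out[13]=225, r--
l=1 r=13: |-7|<=|14| out[12]=196, r--
l=1 r=12: |-7|<=|13| out[11]=169, r--
l=1 r=11: |-7|<=|12| out[10]=144, r--
l=1 r=10: |-7|<=|11| out[9]=121, r--
l=1 r=9: |-7|<=|9| out[8]=81, r--
l=1 r=8: |-7|<=|8| out[7]=64, r--
l=1 r=7: |-7|<=|7| out[6]=49, r--
l=1 r=6: |-7|>|6| out[5]=49, l++
l=2 r=6: |0|<=|6| out[4]=36, r--
l=2 r=5: |0|<=|5| out[3]=25, r--
l=2 r=4: |0|<=|3| out[2]=9, r--
l=2 r=3: |0|<=|1| out[1]=1, r--
l=2 r=2: |0|<=|0| out[0]=0, r--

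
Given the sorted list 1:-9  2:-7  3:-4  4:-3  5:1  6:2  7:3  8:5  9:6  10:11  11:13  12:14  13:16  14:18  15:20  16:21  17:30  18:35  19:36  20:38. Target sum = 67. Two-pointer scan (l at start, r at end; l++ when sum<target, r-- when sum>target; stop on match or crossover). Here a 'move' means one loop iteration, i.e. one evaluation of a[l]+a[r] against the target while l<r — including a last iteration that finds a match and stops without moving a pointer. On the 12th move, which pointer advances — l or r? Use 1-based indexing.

l

l=1 r=20: -9+38=29 <67, l++
l=2 r=20: -7+38=31 <67, l++
l=3 r=20: -4+38=34 <67, l++
l=4 r=20: -3+38=35 <67, l++
l=5 r=20: 1+38=39 <67, l++
l=6 r=20: 2+38=40 <67, l++
l=7 r=20: 3+38=41 <67, l++
l=8 r=20: 5+38=43 <67, l++
l=9 r=20: 6+38=44 <67, l++
l=10 r=20: 11+38=49 <67, l++
l=11 r=20: 13+38=51 <67, l++
l=12 r=20: 14+38=52 <67, l++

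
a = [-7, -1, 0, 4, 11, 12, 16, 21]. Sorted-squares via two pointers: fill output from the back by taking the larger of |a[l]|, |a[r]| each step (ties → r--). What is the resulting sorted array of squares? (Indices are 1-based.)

[1,8] |-7|<=|21| out[8]=441 → r--
[1,7] |-7|<=|16| out[7]=256 → r--
[1,6] |-7|<=|12| out[6]=144 → r--
[1,5] |-7|<=|11| out[5]=121 → r--
[1,4] |-7|>|4| out[4]=49 → l++
[2,4] |-1|<=|4| out[3]=16 → r--
[2,3] |-1|>|0| out[2]=1 → l++
[3,3] |0|<=|0| out[1]=0 → r--

[0, 1, 16, 49, 121, 144, 256, 441]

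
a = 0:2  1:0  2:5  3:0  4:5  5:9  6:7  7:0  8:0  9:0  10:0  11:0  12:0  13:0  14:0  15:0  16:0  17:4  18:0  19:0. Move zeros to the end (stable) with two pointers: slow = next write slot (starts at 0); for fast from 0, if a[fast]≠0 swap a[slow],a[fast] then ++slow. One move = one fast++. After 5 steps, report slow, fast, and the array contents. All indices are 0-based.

(s=0,f=0) a[fast]=2≠0 swap→a[0]=2 → slow++,fast++
(s=1,f=1) a[fast]=0 → fast++
(s=1,f=2) a[fast]=5≠0 swap→a[1]=5 → slow++,fast++
(s=2,f=3) a[fast]=0 → fast++
(s=2,f=4) a[fast]=5≠0 swap→a[2]=5 → slow++,fast++

slow=3, fast=5, a=[2, 5, 5, 0, 0, 9, 7, 0, 0, 0, 0, 0, 0, 0, 0, 0, 0, 4, 0, 0]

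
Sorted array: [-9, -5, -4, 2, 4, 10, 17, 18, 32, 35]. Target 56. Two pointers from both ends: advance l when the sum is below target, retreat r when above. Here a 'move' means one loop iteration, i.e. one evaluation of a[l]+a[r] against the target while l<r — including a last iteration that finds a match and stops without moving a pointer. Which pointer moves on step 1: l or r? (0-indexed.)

[0,9] -9+35=26 <56 → l++

l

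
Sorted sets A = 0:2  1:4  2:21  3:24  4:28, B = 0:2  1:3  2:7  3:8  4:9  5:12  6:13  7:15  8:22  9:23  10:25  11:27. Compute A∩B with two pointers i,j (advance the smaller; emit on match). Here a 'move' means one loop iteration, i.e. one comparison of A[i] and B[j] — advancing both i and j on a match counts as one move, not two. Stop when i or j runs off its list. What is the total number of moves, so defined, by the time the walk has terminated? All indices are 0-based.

[i=0,j=0] 2==2 emit → i++,j++
[i=1,j=1] 4>3 → j++
[i=1,j=2] 4<7 → i++
[i=2,j=2] 21>7 → j++
[i=2,j=3] 21>8 → j++
[i=2,j=4] 21>9 → j++
[i=2,j=5] 21>12 → j++
[i=2,j=6] 21>13 → j++
[i=2,j=7] 21>15 → j++
[i=2,j=8] 21<22 → i++
[i=3,j=8] 24>22 → j++
[i=3,j=9] 24>23 → j++
[i=3,j=10] 24<25 → i++
[i=4,j=10] 28>25 → j++
[i=4,j=11] 28>27 → j++

15 moves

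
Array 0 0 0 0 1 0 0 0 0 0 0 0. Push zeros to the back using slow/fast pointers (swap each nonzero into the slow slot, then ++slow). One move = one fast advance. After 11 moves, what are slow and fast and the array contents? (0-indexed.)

(s=0,f=0) a[fast]=0 → fast++
(s=0,f=1) a[fast]=0 → fast++
(s=0,f=2) a[fast]=0 → fast++
(s=0,f=3) a[fast]=0 → fast++
(s=0,f=4) a[fast]=1≠0 swap→a[0]=1 → slow++,fast++
(s=1,f=5) a[fast]=0 → fast++
(s=1,f=6) a[fast]=0 → fast++
(s=1,f=7) a[fast]=0 → fast++
(s=1,f=8) a[fast]=0 → fast++
(s=1,f=9) a[fast]=0 → fast++
(s=1,f=10) a[fast]=0 → fast++

slow=1, fast=11, a=[1, 0, 0, 0, 0, 0, 0, 0, 0, 0, 0, 0]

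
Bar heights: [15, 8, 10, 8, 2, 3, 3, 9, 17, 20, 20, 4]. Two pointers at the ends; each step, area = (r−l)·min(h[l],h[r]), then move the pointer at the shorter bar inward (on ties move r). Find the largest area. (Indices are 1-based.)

max area = 150

l=1 r=12: min(15,4)*11=44 best=44 *, r--
l=1 r=11: min(15,20)*10=150 best=150 *, l++
l=2 r=11: min(8,20)*9=72 best=150, l++
l=3 r=11: min(10,20)*8=80 best=150, l++
l=4 r=11: min(8,20)*7=56 best=150, l++
l=5 r=11: min(2,20)*6=12 best=150, l++
l=6 r=11: min(3,20)*5=15 best=150, l++
l=7 r=11: min(3,20)*4=12 best=150, l++
l=8 r=11: min(9,20)*3=27 best=150, l++
l=9 r=11: min(17,20)*2=34 best=150, l++
l=10 r=11: min(20,20)*1=20 best=150, r--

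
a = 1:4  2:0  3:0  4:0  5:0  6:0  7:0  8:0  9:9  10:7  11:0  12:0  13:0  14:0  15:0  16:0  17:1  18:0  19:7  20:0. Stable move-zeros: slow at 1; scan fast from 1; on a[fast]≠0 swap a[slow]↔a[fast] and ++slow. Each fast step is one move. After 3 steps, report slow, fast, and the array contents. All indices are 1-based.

slow=1 fast=1: a[fast]=4≠0 swap→a[1]=4, slow++,fast++
slow=2 fast=2: a[fast]=0, fast++
slow=2 fast=3: a[fast]=0, fast++

slow=2, fast=4, a=[4, 0, 0, 0, 0, 0, 0, 0, 9, 7, 0, 0, 0, 0, 0, 0, 1, 0, 7, 0]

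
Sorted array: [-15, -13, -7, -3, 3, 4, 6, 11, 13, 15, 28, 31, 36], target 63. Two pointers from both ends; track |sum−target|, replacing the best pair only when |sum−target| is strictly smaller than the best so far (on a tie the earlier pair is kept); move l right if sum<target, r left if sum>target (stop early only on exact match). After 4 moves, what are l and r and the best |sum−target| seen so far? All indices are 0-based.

l=0 r=12: -15+36=21 d=42 *, l++
l=1 r=12: -13+36=23 d=40 *, l++
l=2 r=12: -7+36=29 d=34 *, l++
l=3 r=12: -3+36=33 d=30 *, l++

l=4, r=12, best |Δ|=30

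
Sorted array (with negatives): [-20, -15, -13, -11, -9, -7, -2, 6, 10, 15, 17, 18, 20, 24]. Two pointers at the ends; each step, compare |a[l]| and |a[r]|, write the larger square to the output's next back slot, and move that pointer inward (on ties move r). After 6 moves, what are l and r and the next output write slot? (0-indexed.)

l=1, r=8, next write slot=7

l=0 r=13: |-20|<=|24| out[13]=576, r--
l=0 r=12: |-20|<=|20| out[12]=400, r--
l=0 r=11: |-20|>|18| out[11]=400, l++
l=1 r=11: |-15|<=|18| out[10]=324, r--
l=1 r=10: |-15|<=|17| out[9]=289, r--
l=1 r=9: |-15|<=|15| out[8]=225, r--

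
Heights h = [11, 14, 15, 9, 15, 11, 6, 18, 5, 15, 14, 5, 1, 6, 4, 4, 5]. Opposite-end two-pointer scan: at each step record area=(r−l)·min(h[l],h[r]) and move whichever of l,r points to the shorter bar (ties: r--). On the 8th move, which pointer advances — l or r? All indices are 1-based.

r

l=1 r=17: min(11,5)*16=80 best=80 *, r--
l=1 r=16: min(11,4)*15=60 best=80, r--
l=1 r=15: min(11,4)*14=56 best=80, r--
l=1 r=14: min(11,6)*13=78 best=80, r--
l=1 r=13: min(11,1)*12=12 best=80, r--
l=1 r=12: min(11,5)*11=55 best=80, r--
l=1 r=11: min(11,14)*10=110 best=110 *, l++
l=2 r=11: min(14,14)*9=126 best=126 *, r--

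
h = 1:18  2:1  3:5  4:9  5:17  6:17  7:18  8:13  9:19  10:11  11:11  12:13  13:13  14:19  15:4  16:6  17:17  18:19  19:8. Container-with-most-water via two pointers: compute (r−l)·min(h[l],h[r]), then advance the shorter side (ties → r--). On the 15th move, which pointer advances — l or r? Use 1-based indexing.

[1,19] min(18,8)*18=144 best=144 * → r--
[1,18] min(18,19)*17=306 best=306 * → l++
[2,18] min(1,19)*16=16 best=306 → l++
[3,18] min(5,19)*15=75 best=306 → l++
[4,18] min(9,19)*14=126 best=306 → l++
[5,18] min(17,19)*13=221 best=306 → l++
[6,18] min(17,19)*12=204 best=306 → l++
[7,18] min(18,19)*11=198 best=306 → l++
[8,18] min(13,19)*10=130 best=306 → l++
[9,18] min(19,19)*9=171 best=306 → r--
[9,17] min(19,17)*8=136 best=306 → r--
[9,16] min(19,6)*7=42 best=306 → r--
[9,15] min(19,4)*6=24 best=306 → r--
[9,14] min(19,19)*5=95 best=306 → r--
[9,13] min(19,13)*4=52 best=306 → r--

r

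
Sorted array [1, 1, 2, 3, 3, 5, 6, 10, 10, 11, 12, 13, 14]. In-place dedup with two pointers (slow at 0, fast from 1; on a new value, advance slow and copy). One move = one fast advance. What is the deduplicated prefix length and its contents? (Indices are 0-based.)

slow=0 fast=1: a[fast]=1=a[slow] dup, fast++
slow=0 fast=2: a[fast]=2≠a[slow]=1 write a[1]=2, slow++,fast++
slow=1 fast=3: a[fast]=3≠a[slow]=2 write a[2]=3, slow++,fast++
slow=2 fast=4: a[fast]=3=a[slow] dup, fast++
slow=2 fast=5: a[fast]=5≠a[slow]=3 write a[3]=5, slow++,fast++
slow=3 fast=6: a[fast]=6≠a[slow]=5 write a[4]=6, slow++,fast++
slow=4 fast=7: a[fast]=10≠a[slow]=6 write a[5]=10, slow++,fast++
slow=5 fast=8: a[fast]=10=a[slow] dup, fast++
slow=5 fast=9: a[fast]=11≠a[slow]=10 write a[6]=11, slow++,fast++
slow=6 fast=10: a[fast]=12≠a[slow]=11 write a[7]=12, slow++,fast++
slow=7 fast=11: a[fast]=13≠a[slow]=12 write a[8]=13, slow++,fast++
slow=8 fast=12: a[fast]=14≠a[slow]=13 write a[9]=14, slow++,fast++

length 10; prefix = [1, 2, 3, 5, 6, 10, 11, 12, 13, 14]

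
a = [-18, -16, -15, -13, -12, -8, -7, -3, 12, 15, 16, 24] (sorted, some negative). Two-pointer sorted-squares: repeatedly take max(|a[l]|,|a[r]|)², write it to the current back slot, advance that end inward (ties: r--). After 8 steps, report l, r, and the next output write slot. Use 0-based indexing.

[0,11] |-18|<=|24| out[11]=576 → r--
[0,10] |-18|>|16| out[10]=324 → l++
[1,10] |-16|<=|16| out[9]=256 → r--
[1,9] |-16|>|15| out[8]=256 → l++
[2,9] |-15|<=|15| out[7]=225 → r--
[2,8] |-15|>|12| out[6]=225 → l++
[3,8] |-13|>|12| out[5]=169 → l++
[4,8] |-12|<=|12| out[4]=144 → r--

l=4, r=7, next write slot=3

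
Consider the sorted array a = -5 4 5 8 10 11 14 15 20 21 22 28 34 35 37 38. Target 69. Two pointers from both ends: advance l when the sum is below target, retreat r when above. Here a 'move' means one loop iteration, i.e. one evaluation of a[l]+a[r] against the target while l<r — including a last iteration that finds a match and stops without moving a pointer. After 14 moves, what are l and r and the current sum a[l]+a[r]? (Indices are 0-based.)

l=0 r=15: -5+38=33 <69, l++
l=1 r=15: 4+38=42 <69, l++
l=2 r=15: 5+38=43 <69, l++
l=3 r=15: 8+38=46 <69, l++
l=4 r=15: 10+38=48 <69, l++
l=5 r=15: 11+38=49 <69, l++
l=6 r=15: 14+38=52 <69, l++
l=7 r=15: 15+38=53 <69, l++
l=8 r=15: 20+38=58 <69, l++
l=9 r=15: 21+38=59 <69, l++
l=10 r=15: 22+38=60 <69, l++
l=11 r=15: 28+38=66 <69, l++
l=12 r=15: 34+38=72 >69, r--
l=12 r=14: 34+37=71 >69, r--

l=12, r=13, sum=69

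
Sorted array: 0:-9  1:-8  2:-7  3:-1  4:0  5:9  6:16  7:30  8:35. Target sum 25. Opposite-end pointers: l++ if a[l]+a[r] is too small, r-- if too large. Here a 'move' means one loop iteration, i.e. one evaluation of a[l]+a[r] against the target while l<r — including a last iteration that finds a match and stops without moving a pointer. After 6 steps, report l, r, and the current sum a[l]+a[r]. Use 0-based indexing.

[0,8] -9+35=26 >25 → r--
[0,7] -9+30=21 <25 → l++
[1,7] -8+30=22 <25 → l++
[2,7] -7+30=23 <25 → l++
[3,7] -1+30=29 >25 → r--
[3,6] -1+16=15 <25 → l++

l=4, r=6, sum=16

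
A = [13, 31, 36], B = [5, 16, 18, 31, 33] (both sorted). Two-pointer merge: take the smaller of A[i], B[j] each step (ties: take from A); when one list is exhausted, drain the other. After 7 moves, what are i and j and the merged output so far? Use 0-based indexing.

[i=0,j=0] A[i]=13>B[j]=5 take 5 → j++
[i=0,j=1] A[i]=13<=B[j]=16 take 13 → i++
[i=1,j=1] A[i]=31>B[j]=16 take 16 → j++
[i=1,j=2] A[i]=31>B[j]=18 take 18 → j++
[i=1,j=3] A[i]=31<=B[j]=31 take 31 → i++
[i=2,j=3] A[i]=36>B[j]=31 take 31 → j++
[i=2,j=4] A[i]=36>B[j]=33 take 33 → j++

i=2, j=5, merged so far=[5, 13, 16, 18, 31, 31, 33]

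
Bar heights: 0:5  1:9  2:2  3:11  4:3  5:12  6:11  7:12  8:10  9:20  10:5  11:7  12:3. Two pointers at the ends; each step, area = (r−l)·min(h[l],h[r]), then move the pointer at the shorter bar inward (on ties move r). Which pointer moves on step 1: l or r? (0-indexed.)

r

[0,12] min(5,3)*12=36 best=36 * → r--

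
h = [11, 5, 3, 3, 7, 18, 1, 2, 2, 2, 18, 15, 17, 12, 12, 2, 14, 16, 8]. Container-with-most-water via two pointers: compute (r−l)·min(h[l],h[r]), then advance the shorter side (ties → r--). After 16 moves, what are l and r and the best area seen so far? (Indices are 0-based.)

l=5, r=7, best area=192

l=0 r=18: min(11,8)*18=144 best=144 *, r--
l=0 r=17: min(11,16)*17=187 best=187 *, l++
l=1 r=17: min(5,16)*16=80 best=187, l++
l=2 r=17: min(3,16)*15=45 best=187, l++
l=3 r=17: min(3,16)*14=42 best=187, l++
l=4 r=17: min(7,16)*13=91 best=187, l++
l=5 r=17: min(18,16)*12=192 best=192 *, r--
l=5 r=16: min(18,14)*11=154 best=192, r--
l=5 r=15: min(18,2)*10=20 best=192, r--
l=5 r=14: min(18,12)*9=108 best=192, r--
l=5 r=13: min(18,12)*8=96 best=192, r--
l=5 r=12: min(18,17)*7=119 best=192, r--
l=5 r=11: min(18,15)*6=90 best=192, r--
l=5 r=10: min(18,18)*5=90 best=192, r--
l=5 r=9: min(18,2)*4=8 best=192, r--
l=5 r=8: min(18,2)*3=6 best=192, r--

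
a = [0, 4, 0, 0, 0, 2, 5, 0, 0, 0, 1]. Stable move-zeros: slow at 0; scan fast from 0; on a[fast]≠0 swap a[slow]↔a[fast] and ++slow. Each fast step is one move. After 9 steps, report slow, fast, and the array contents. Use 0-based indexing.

slow=3, fast=9, a=[4, 2, 5, 0, 0, 0, 0, 0, 0, 0, 1]

slow=0 fast=0: a[fast]=0, fast++
slow=0 fast=1: a[fast]=4≠0 swap→a[0]=4, slow++,fast++
slow=1 fast=2: a[fast]=0, fast++
slow=1 fast=3: a[fast]=0, fast++
slow=1 fast=4: a[fast]=0, fast++
slow=1 fast=5: a[fast]=2≠0 swap→a[1]=2, slow++,fast++
slow=2 fast=6: a[fast]=5≠0 swap→a[2]=5, slow++,fast++
slow=3 fast=7: a[fast]=0, fast++
slow=3 fast=8: a[fast]=0, fast++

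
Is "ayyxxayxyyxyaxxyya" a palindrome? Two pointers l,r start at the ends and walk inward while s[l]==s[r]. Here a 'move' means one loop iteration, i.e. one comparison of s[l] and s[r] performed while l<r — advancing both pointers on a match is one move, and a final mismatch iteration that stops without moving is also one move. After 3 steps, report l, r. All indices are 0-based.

l=3, r=14

l=0 r=17: 'a'=='a', l++,r--
l=1 r=16: 'y'=='y', l++,r--
l=2 r=15: 'y'=='y', l++,r--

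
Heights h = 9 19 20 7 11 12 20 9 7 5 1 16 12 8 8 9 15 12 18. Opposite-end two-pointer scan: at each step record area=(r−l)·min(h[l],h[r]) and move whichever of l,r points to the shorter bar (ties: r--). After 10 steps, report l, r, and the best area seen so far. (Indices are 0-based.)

[0,18] min(9,18)*18=162 best=162 * → l++
[1,18] min(19,18)*17=306 best=306 * → r--
[1,17] min(19,12)*16=192 best=306 → r--
[1,16] min(19,15)*15=225 best=306 → r--
[1,15] min(19,9)*14=126 best=306 → r--
[1,14] min(19,8)*13=104 best=306 → r--
[1,13] min(19,8)*12=96 best=306 → r--
[1,12] min(19,12)*11=132 best=306 → r--
[1,11] min(19,16)*10=160 best=306 → r--
[1,10] min(19,1)*9=9 best=306 → r--

l=1, r=9, best area=306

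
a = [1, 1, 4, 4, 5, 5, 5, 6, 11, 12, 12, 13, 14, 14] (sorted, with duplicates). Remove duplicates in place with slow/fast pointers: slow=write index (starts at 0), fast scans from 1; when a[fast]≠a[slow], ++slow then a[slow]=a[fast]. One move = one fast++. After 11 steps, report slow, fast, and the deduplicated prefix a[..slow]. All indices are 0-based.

slow=6, fast=12, prefix=[1, 4, 5, 6, 11, 12, 13]

slow=0 fast=1: a[fast]=1=a[slow] dup, fast++
slow=0 fast=2: a[fast]=4≠a[slow]=1 write a[1]=4, slow++,fast++
slow=1 fast=3: a[fast]=4=a[slow] dup, fast++
slow=1 fast=4: a[fast]=5≠a[slow]=4 write a[2]=5, slow++,fast++
slow=2 fast=5: a[fast]=5=a[slow] dup, fast++
slow=2 fast=6: a[fast]=5=a[slow] dup, fast++
slow=2 fast=7: a[fast]=6≠a[slow]=5 write a[3]=6, slow++,fast++
slow=3 fast=8: a[fast]=11≠a[slow]=6 write a[4]=11, slow++,fast++
slow=4 fast=9: a[fast]=12≠a[slow]=11 write a[5]=12, slow++,fast++
slow=5 fast=10: a[fast]=12=a[slow] dup, fast++
slow=5 fast=11: a[fast]=13≠a[slow]=12 write a[6]=13, slow++,fast++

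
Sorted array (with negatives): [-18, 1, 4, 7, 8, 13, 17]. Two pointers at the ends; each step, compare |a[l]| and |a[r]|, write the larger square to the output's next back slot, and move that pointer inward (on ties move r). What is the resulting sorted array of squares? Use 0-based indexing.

[1, 16, 49, 64, 169, 289, 324]

l=0 r=6: |-18|>|17| out[6]=324, l++
l=1 r=6: |1|<=|17| out[5]=289, r--
l=1 r=5: |1|<=|13| out[4]=169, r--
l=1 r=4: |1|<=|8| out[3]=64, r--
l=1 r=3: |1|<=|7| out[2]=49, r--
l=1 r=2: |1|<=|4| out[1]=16, r--
l=1 r=1: |1|<=|1| out[0]=1, r--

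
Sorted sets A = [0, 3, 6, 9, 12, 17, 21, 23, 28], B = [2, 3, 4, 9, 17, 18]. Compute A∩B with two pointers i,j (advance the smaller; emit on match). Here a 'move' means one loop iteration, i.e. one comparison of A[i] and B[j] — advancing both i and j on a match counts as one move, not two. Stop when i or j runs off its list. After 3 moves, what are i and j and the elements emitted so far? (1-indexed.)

i=1 j=1: 0<2, i++
i=2 j=1: 3>2, j++
i=2 j=2: 3==3 emit, i++,j++

i=3, j=3, emitted=[3]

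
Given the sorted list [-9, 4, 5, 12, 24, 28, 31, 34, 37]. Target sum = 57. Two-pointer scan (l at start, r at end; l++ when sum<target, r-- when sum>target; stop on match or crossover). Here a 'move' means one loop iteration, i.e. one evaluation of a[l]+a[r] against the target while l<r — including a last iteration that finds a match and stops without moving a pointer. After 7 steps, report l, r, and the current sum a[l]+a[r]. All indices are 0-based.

l=5, r=6, sum=59

l=0 r=8: -9+37=28 <57, l++
l=1 r=8: 4+37=41 <57, l++
l=2 r=8: 5+37=42 <57, l++
l=3 r=8: 12+37=49 <57, l++
l=4 r=8: 24+37=61 >57, r--
l=4 r=7: 24+34=58 >57, r--
l=4 r=6: 24+31=55 <57, l++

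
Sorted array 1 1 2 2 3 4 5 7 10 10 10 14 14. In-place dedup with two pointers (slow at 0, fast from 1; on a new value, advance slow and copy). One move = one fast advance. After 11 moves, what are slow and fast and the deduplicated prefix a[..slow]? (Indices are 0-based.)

slow=0 fast=1: a[fast]=1=a[slow] dup, fast++
slow=0 fast=2: a[fast]=2≠a[slow]=1 write a[1]=2, slow++,fast++
slow=1 fast=3: a[fast]=2=a[slow] dup, fast++
slow=1 fast=4: a[fast]=3≠a[slow]=2 write a[2]=3, slow++,fast++
slow=2 fast=5: a[fast]=4≠a[slow]=3 write a[3]=4, slow++,fast++
slow=3 fast=6: a[fast]=5≠a[slow]=4 write a[4]=5, slow++,fast++
slow=4 fast=7: a[fast]=7≠a[slow]=5 write a[5]=7, slow++,fast++
slow=5 fast=8: a[fast]=10≠a[slow]=7 write a[6]=10, slow++,fast++
slow=6 fast=9: a[fast]=10=a[slow] dup, fast++
slow=6 fast=10: a[fast]=10=a[slow] dup, fast++
slow=6 fast=11: a[fast]=14≠a[slow]=10 write a[7]=14, slow++,fast++

slow=7, fast=12, prefix=[1, 2, 3, 4, 5, 7, 10, 14]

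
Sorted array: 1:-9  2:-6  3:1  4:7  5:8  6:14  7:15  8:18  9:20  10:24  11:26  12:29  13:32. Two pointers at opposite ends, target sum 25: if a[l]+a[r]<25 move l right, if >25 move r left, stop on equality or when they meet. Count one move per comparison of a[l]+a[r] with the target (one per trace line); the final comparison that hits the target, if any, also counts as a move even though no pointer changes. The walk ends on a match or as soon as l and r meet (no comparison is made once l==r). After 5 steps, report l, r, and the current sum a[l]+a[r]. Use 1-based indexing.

l=3, r=10, sum=25

[1,13] -9+32=23 <25 → l++
[2,13] -6+32=26 >25 → r--
[2,12] -6+29=23 <25 → l++
[3,12] 1+29=30 >25 → r--
[3,11] 1+26=27 >25 → r--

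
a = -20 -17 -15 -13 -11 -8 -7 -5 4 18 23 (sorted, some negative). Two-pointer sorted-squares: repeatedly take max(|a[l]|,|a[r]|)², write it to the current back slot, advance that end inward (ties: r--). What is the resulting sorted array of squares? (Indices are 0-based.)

l=0 r=10: |-20|<=|23| out[10]=529, r--
l=0 r=9: |-20|>|18| out[9]=400, l++
l=1 r=9: |-17|<=|18| out[8]=324, r--
l=1 r=8: |-17|>|4| out[7]=289, l++
l=2 r=8: |-15|>|4| out[6]=225, l++
l=3 r=8: |-13|>|4| out[5]=169, l++
l=4 r=8: |-11|>|4| out[4]=121, l++
l=5 r=8: |-8|>|4| out[3]=64, l++
l=6 r=8: |-7|>|4| out[2]=49, l++
l=7 r=8: |-5|>|4| out[1]=25, l++
l=8 r=8: |4|<=|4| out[0]=16, r--

[16, 25, 49, 64, 121, 169, 225, 289, 324, 400, 529]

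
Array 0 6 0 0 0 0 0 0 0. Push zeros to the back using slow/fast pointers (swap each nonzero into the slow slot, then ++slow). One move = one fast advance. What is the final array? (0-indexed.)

slow=0 fast=0: a[fast]=0, fast++
slow=0 fast=1: a[fast]=6≠0 swap→a[0]=6, slow++,fast++
slow=1 fast=2: a[fast]=0, fast++
slow=1 fast=3: a[fast]=0, fast++
slow=1 fast=4: a[fast]=0, fast++
slow=1 fast=5: a[fast]=0, fast++
slow=1 fast=6: a[fast]=0, fast++
slow=1 fast=7: a[fast]=0, fast++
slow=1 fast=8: a[fast]=0, fast++

[6, 0, 0, 0, 0, 0, 0, 0, 0]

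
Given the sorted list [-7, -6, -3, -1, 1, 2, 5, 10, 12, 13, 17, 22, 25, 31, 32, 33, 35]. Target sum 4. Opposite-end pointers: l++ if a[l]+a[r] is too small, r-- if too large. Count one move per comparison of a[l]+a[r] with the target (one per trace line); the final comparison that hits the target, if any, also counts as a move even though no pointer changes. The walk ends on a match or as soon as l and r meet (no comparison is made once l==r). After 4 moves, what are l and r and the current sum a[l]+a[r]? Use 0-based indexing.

l=0, r=12, sum=18

[0,16] -7+35=28 >4 → r--
[0,15] -7+33=26 >4 → r--
[0,14] -7+32=25 >4 → r--
[0,13] -7+31=24 >4 → r--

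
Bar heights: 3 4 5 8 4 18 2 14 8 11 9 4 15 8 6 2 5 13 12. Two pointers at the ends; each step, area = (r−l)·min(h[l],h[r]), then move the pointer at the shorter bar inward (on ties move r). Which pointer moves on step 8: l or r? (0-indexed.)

r

[0,18] min(3,12)*18=54 best=54 * → l++
[1,18] min(4,12)*17=68 best=68 * → l++
[2,18] min(5,12)*16=80 best=80 * → l++
[3,18] min(8,12)*15=120 best=120 * → l++
[4,18] min(4,12)*14=56 best=120 → l++
[5,18] min(18,12)*13=156 best=156 * → r--
[5,17] min(18,13)*12=156 best=156 → r--
[5,16] min(18,5)*11=55 best=156 → r--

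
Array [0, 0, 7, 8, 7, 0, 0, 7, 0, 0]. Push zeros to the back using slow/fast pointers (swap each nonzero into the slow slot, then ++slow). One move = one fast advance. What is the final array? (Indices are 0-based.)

[7, 8, 7, 7, 0, 0, 0, 0, 0, 0]

slow=0 fast=0: a[fast]=0, fast++
slow=0 fast=1: a[fast]=0, fast++
slow=0 fast=2: a[fast]=7≠0 swap→a[0]=7, slow++,fast++
slow=1 fast=3: a[fast]=8≠0 swap→a[1]=8, slow++,fast++
slow=2 fast=4: a[fast]=7≠0 swap→a[2]=7, slow++,fast++
slow=3 fast=5: a[fast]=0, fast++
slow=3 fast=6: a[fast]=0, fast++
slow=3 fast=7: a[fast]=7≠0 swap→a[3]=7, slow++,fast++
slow=4 fast=8: a[fast]=0, fast++
slow=4 fast=9: a[fast]=0, fast++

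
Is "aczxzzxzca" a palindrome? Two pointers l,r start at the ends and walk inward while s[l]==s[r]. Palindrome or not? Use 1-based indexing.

l=1 r=10: 'a'=='a', l++,r--
l=2 r=9: 'c'=='c', l++,r--
l=3 r=8: 'z'=='z', l++,r--
l=4 r=7: 'x'=='x', l++,r--
l=5 r=6: 'z'=='z', l++,r--

palindrome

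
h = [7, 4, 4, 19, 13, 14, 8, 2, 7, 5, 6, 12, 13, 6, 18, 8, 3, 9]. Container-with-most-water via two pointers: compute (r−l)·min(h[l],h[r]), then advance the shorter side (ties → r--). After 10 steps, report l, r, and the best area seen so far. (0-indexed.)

l=3, r=10, best area=198

l=0 r=17: min(7,9)*17=119 best=119 *, l++
l=1 r=17: min(4,9)*16=64 best=119, l++
l=2 r=17: min(4,9)*15=60 best=119, l++
l=3 r=17: min(19,9)*14=126 best=126 *, r--
l=3 r=16: min(19,3)*13=39 best=126, r--
l=3 r=15: min(19,8)*12=96 best=126, r--
l=3 r=14: min(19,18)*11=198 best=198 *, r--
l=3 r=13: min(19,6)*10=60 best=198, r--
l=3 r=12: min(19,13)*9=117 best=198, r--
l=3 r=11: min(19,12)*8=96 best=198, r--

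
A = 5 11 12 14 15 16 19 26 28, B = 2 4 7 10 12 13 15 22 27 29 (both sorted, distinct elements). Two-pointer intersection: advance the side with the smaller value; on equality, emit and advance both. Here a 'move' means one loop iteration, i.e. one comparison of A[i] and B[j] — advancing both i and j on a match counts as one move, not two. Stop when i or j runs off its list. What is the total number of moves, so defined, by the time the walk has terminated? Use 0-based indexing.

i=0 j=0: 5>2, j++
i=0 j=1: 5>4, j++
i=0 j=2: 5<7, i++
i=1 j=2: 11>7, j++
i=1 j=3: 11>10, j++
i=1 j=4: 11<12, i++
i=2 j=4: 12==12 emit, i++,j++
i=3 j=5: 14>13, j++
i=3 j=6: 14<15, i++
i=4 j=6: 15==15 emit, i++,j++
i=5 j=7: 16<22, i++
i=6 j=7: 19<22, i++
i=7 j=7: 26>22, j++
i=7 j=8: 26<27, i++
i=8 j=8: 28>27, j++
i=8 j=9: 28<29, i++

16 moves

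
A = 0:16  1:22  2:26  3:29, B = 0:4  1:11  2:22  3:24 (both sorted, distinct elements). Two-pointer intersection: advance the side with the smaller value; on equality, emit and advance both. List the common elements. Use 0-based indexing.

[i=0,j=0] 16>4 → j++
[i=0,j=1] 16>11 → j++
[i=0,j=2] 16<22 → i++
[i=1,j=2] 22==22 emit → i++,j++
[i=2,j=3] 26>24 → j++

intersection = [22]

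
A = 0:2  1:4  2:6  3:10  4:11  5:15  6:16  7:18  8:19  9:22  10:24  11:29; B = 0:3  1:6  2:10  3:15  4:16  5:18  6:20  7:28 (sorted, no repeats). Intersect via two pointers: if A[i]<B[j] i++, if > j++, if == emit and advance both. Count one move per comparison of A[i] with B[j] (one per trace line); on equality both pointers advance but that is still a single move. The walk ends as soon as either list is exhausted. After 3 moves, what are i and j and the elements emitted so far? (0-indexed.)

[i=0,j=0] 2<3 → i++
[i=1,j=0] 4>3 → j++
[i=1,j=1] 4<6 → i++

i=2, j=1, emitted=[]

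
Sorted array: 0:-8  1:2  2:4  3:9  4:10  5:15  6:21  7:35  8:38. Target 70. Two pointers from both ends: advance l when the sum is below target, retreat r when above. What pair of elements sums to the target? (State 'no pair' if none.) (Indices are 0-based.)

no pair

l=0 r=8: -8+38=30 <70, l++
l=1 r=8: 2+38=40 <70, l++
l=2 r=8: 4+38=42 <70, l++
l=3 r=8: 9+38=47 <70, l++
l=4 r=8: 10+38=48 <70, l++
l=5 r=8: 15+38=53 <70, l++
l=6 r=8: 21+38=59 <70, l++
l=7 r=8: 35+38=73 >70, r--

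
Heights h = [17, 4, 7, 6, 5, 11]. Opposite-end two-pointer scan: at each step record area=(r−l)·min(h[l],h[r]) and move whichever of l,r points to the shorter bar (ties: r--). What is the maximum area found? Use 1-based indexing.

max area = 55

l=1 r=6: min(17,11)*5=55 best=55 *, r--
l=1 r=5: min(17,5)*4=20 best=55, r--
l=1 r=4: min(17,6)*3=18 best=55, r--
l=1 r=3: min(17,7)*2=14 best=55, r--
l=1 r=2: min(17,4)*1=4 best=55, r--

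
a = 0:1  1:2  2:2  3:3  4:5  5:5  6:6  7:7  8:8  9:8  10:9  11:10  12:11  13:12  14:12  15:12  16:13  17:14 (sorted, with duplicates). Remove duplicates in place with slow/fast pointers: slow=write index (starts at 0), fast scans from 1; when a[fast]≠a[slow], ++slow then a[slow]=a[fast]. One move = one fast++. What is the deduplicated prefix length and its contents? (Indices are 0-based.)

length 13; prefix = [1, 2, 3, 5, 6, 7, 8, 9, 10, 11, 12, 13, 14]

slow=0 fast=1: a[fast]=2≠a[slow]=1 write a[1]=2, slow++,fast++
slow=1 fast=2: a[fast]=2=a[slow] dup, fast++
slow=1 fast=3: a[fast]=3≠a[slow]=2 write a[2]=3, slow++,fast++
slow=2 fast=4: a[fast]=5≠a[slow]=3 write a[3]=5, slow++,fast++
slow=3 fast=5: a[fast]=5=a[slow] dup, fast++
slow=3 fast=6: a[fast]=6≠a[slow]=5 write a[4]=6, slow++,fast++
slow=4 fast=7: a[fast]=7≠a[slow]=6 write a[5]=7, slow++,fast++
slow=5 fast=8: a[fast]=8≠a[slow]=7 write a[6]=8, slow++,fast++
slow=6 fast=9: a[fast]=8=a[slow] dup, fast++
slow=6 fast=10: a[fast]=9≠a[slow]=8 write a[7]=9, slow++,fast++
slow=7 fast=11: a[fast]=10≠a[slow]=9 write a[8]=10, slow++,fast++
slow=8 fast=12: a[fast]=11≠a[slow]=10 write a[9]=11, slow++,fast++
slow=9 fast=13: a[fast]=12≠a[slow]=11 write a[10]=12, slow++,fast++
slow=10 fast=14: a[fast]=12=a[slow] dup, fast++
slow=10 fast=15: a[fast]=12=a[slow] dup, fast++
slow=10 fast=16: a[fast]=13≠a[slow]=12 write a[11]=13, slow++,fast++
slow=11 fast=17: a[fast]=14≠a[slow]=13 write a[12]=14, slow++,fast++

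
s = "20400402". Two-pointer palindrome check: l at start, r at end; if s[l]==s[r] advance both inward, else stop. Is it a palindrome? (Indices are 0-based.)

palindrome

[0,7] '2'=='2' → l++,r--
[1,6] '0'=='0' → l++,r--
[2,5] '4'=='4' → l++,r--
[3,4] '0'=='0' → l++,r--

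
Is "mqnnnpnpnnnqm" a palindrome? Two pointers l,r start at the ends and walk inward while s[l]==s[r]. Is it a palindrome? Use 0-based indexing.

palindrome

l=0 r=12: 'm'=='m', l++,r--
l=1 r=11: 'q'=='q', l++,r--
l=2 r=10: 'n'=='n', l++,r--
l=3 r=9: 'n'=='n', l++,r--
l=4 r=8: 'n'=='n', l++,r--
l=5 r=7: 'p'=='p', l++,r--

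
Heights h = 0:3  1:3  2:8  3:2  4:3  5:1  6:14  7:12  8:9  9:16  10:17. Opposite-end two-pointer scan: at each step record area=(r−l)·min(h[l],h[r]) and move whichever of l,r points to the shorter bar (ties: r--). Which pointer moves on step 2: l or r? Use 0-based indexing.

l

l=0 r=10: min(3,17)*10=30 best=30 *, l++
l=1 r=10: min(3,17)*9=27 best=30, l++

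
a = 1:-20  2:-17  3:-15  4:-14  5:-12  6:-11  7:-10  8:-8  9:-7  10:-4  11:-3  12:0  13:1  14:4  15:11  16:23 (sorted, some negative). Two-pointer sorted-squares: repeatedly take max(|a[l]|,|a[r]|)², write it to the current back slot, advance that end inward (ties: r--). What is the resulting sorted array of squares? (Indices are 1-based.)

l=1 r=16: |-20|<=|23| out[16]=529, r--
l=1 r=15: |-20|>|11| out[15]=400, l++
l=2 r=15: |-17|>|11| out[14]=289, l++
l=3 r=15: |-15|>|11| out[13]=225, l++
l=4 r=15: |-14|>|11| out[12]=196, l++
l=5 r=15: |-12|>|11| out[11]=144, l++
l=6 r=15: |-11|<=|11| out[10]=121, r--
l=6 r=14: |-11|>|4| out[9]=121, l++
l=7 r=14: |-10|>|4| out[8]=100, l++
l=8 r=14: |-8|>|4| out[7]=64, l++
l=9 r=14: |-7|>|4| out[6]=49, l++
l=10 r=14: |-4|<=|4| out[5]=16, r--
l=10 r=13: |-4|>|1| out[4]=16, l++
l=11 r=13: |-3|>|1| out[3]=9, l++
l=12 r=13: |0|<=|1| out[2]=1, r--
l=12 r=12: |0|<=|0| out[1]=0, r--

[0, 1, 9, 16, 16, 49, 64, 100, 121, 121, 144, 196, 225, 289, 400, 529]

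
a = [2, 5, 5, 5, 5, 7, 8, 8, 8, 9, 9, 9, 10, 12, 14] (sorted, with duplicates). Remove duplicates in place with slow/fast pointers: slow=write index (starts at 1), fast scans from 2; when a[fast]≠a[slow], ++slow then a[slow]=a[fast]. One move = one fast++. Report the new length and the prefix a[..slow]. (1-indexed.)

slow=1 fast=2: a[fast]=5≠a[slow]=2 write a[2]=5, slow++,fast++
slow=2 fast=3: a[fast]=5=a[slow] dup, fast++
slow=2 fast=4: a[fast]=5=a[slow] dup, fast++
slow=2 fast=5: a[fast]=5=a[slow] dup, fast++
slow=2 fast=6: a[fast]=7≠a[slow]=5 write a[3]=7, slow++,fast++
slow=3 fast=7: a[fast]=8≠a[slow]=7 write a[4]=8, slow++,fast++
slow=4 fast=8: a[fast]=8=a[slow] dup, fast++
slow=4 fast=9: a[fast]=8=a[slow] dup, fast++
slow=4 fast=10: a[fast]=9≠a[slow]=8 write a[5]=9, slow++,fast++
slow=5 fast=11: a[fast]=9=a[slow] dup, fast++
slow=5 fast=12: a[fast]=9=a[slow] dup, fast++
slow=5 fast=13: a[fast]=10≠a[slow]=9 write a[6]=10, slow++,fast++
slow=6 fast=14: a[fast]=12≠a[slow]=10 write a[7]=12, slow++,fast++
slow=7 fast=15: a[fast]=14≠a[slow]=12 write a[8]=14, slow++,fast++

length 8; prefix = [2, 5, 7, 8, 9, 10, 12, 14]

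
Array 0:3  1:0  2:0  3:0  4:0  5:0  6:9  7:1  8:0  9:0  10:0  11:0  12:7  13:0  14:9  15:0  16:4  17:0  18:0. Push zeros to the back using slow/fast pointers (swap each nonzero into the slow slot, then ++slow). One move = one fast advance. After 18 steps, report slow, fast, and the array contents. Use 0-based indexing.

slow=0 fast=0: a[fast]=3≠0 swap→a[0]=3, slow++,fast++
slow=1 fast=1: a[fast]=0, fast++
slow=1 fast=2: a[fast]=0, fast++
slow=1 fast=3: a[fast]=0, fast++
slow=1 fast=4: a[fast]=0, fast++
slow=1 fast=5: a[fast]=0, fast++
slow=1 fast=6: a[fast]=9≠0 swap→a[1]=9, slow++,fast++
slow=2 fast=7: a[fast]=1≠0 swap→a[2]=1, slow++,fast++
slow=3 fast=8: a[fast]=0, fast++
slow=3 fast=9: a[fast]=0, fast++
slow=3 fast=10: a[fast]=0, fast++
slow=3 fast=11: a[fast]=0, fast++
slow=3 fast=12: a[fast]=7≠0 swap→a[3]=7, slow++,fast++
slow=4 fast=13: a[fast]=0, fast++
slow=4 fast=14: a[fast]=9≠0 swap→a[4]=9, slow++,fast++
slow=5 fast=15: a[fast]=0, fast++
slow=5 fast=16: a[fast]=4≠0 swap→a[5]=4, slow++,fast++
slow=6 fast=17: a[fast]=0, fast++

slow=6, fast=18, a=[3, 9, 1, 7, 9, 4, 0, 0, 0, 0, 0, 0, 0, 0, 0, 0, 0, 0, 0]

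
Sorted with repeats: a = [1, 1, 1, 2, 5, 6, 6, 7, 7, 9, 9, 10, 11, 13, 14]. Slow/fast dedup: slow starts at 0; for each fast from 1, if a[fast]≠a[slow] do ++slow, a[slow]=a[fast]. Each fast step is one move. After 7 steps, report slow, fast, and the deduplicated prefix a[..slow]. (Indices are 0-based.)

slow=4, fast=8, prefix=[1, 2, 5, 6, 7]

(s=0,f=1) a[fast]=1=a[slow] dup → fast++
(s=0,f=2) a[fast]=1=a[slow] dup → fast++
(s=0,f=3) a[fast]=2≠a[slow]=1 write a[1]=2 → slow++,fast++
(s=1,f=4) a[fast]=5≠a[slow]=2 write a[2]=5 → slow++,fast++
(s=2,f=5) a[fast]=6≠a[slow]=5 write a[3]=6 → slow++,fast++
(s=3,f=6) a[fast]=6=a[slow] dup → fast++
(s=3,f=7) a[fast]=7≠a[slow]=6 write a[4]=7 → slow++,fast++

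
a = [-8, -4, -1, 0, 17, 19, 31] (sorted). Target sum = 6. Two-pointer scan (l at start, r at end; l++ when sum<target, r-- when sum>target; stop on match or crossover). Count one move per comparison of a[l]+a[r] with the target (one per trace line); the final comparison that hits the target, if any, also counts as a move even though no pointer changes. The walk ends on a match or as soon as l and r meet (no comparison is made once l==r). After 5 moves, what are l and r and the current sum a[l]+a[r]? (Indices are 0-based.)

l=2, r=3, sum=-1

l=0 r=6: -8+31=23 >6, r--
l=0 r=5: -8+19=11 >6, r--
l=0 r=4: -8+17=9 >6, r--
l=0 r=3: -8+0=-8 <6, l++
l=1 r=3: -4+0=-4 <6, l++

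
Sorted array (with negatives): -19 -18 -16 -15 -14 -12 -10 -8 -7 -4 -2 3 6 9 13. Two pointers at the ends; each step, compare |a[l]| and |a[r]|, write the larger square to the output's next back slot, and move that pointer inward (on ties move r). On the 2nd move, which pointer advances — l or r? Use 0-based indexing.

l

l=0 r=14: |-19|>|13| out[14]=361, l++
l=1 r=14: |-18|>|13| out[13]=324, l++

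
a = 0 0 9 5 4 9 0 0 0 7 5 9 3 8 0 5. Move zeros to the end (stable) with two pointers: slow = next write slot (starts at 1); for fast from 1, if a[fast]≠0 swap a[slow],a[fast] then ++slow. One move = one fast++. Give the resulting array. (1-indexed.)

slow=1 fast=1: a[fast]=0, fast++
slow=1 fast=2: a[fast]=0, fast++
slow=1 fast=3: a[fast]=9≠0 swap→a[1]=9, slow++,fast++
slow=2 fast=4: a[fast]=5≠0 swap→a[2]=5, slow++,fast++
slow=3 fast=5: a[fast]=4≠0 swap→a[3]=4, slow++,fast++
slow=4 fast=6: a[fast]=9≠0 swap→a[4]=9, slow++,fast++
slow=5 fast=7: a[fast]=0, fast++
slow=5 fast=8: a[fast]=0, fast++
slow=5 fast=9: a[fast]=0, fast++
slow=5 fast=10: a[fast]=7≠0 swap→a[5]=7, slow++,fast++
slow=6 fast=11: a[fast]=5≠0 swap→a[6]=5, slow++,fast++
slow=7 fast=12: a[fast]=9≠0 swap→a[7]=9, slow++,fast++
slow=8 fast=13: a[fast]=3≠0 swap→a[8]=3, slow++,fast++
slow=9 fast=14: a[fast]=8≠0 swap→a[9]=8, slow++,fast++
slow=10 fast=15: a[fast]=0, fast++
slow=10 fast=16: a[fast]=5≠0 swap→a[10]=5, slow++,fast++

[9, 5, 4, 9, 7, 5, 9, 3, 8, 5, 0, 0, 0, 0, 0, 0]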